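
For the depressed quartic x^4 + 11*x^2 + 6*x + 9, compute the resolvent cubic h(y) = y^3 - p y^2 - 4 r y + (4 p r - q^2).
h(y) = y^3 - 11*y^2 - 36*y + 360

Identify coefficients: p = 11, q = 6, r = 9.
Plug into h(y) = y^3 - p y^2 - 4 r y + (4 p r - q^2):
  h(y) = y^3 - (11) y^2 - 4*(9) y + (4*(11)*(9) - (6)^2)
       = y^3 + (-11) y^2 + (-36) y + (360).
Simplifying: h(y) = y^3 - 11*y^2 - 36*y + 360.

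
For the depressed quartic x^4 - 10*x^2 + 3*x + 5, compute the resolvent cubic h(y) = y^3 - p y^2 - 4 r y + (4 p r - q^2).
h(y) = y^3 + 10*y^2 - 20*y - 209

Identify coefficients: p = -10, q = 3, r = 5.
Plug into h(y) = y^3 - p y^2 - 4 r y + (4 p r - q^2):
  h(y) = y^3 - (-10) y^2 - 4*(5) y + (4*(-10)*(5) - (3)^2)
       = y^3 + (10) y^2 + (-20) y + (-209).
Simplifying: h(y) = y^3 + 10*y^2 - 20*y - 209.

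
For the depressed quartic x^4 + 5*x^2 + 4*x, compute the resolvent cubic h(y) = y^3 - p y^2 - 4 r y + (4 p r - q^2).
h(y) = y^3 - 5*y^2 - 16

Identify coefficients: p = 5, q = 4, r = 0.
Plug into h(y) = y^3 - p y^2 - 4 r y + (4 p r - q^2):
  h(y) = y^3 - (5) y^2 - 4*(0) y + (4*(5)*(0) - (4)^2)
       = y^3 + (-5) y^2 + (0) y + (-16).
Simplifying: h(y) = y^3 - 5*y^2 - 16.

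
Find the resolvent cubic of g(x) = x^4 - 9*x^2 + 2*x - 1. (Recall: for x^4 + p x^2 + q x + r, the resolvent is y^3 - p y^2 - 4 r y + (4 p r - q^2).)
h(y) = y^3 + 9*y^2 + 4*y + 32

Identify coefficients: p = -9, q = 2, r = -1.
Plug into h(y) = y^3 - p y^2 - 4 r y + (4 p r - q^2):
  h(y) = y^3 - (-9) y^2 - 4*(-1) y + (4*(-9)*(-1) - (2)^2)
       = y^3 + (9) y^2 + (4) y + (32).
Simplifying: h(y) = y^3 + 9*y^2 + 4*y + 32.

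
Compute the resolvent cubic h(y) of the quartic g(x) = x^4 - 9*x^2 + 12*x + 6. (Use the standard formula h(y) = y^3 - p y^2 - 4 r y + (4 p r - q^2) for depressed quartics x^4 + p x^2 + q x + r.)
h(y) = y^3 + 9*y^2 - 24*y - 360

Identify coefficients: p = -9, q = 12, r = 6.
Plug into h(y) = y^3 - p y^2 - 4 r y + (4 p r - q^2):
  h(y) = y^3 - (-9) y^2 - 4*(6) y + (4*(-9)*(6) - (12)^2)
       = y^3 + (9) y^2 + (-24) y + (-360).
Simplifying: h(y) = y^3 + 9*y^2 - 24*y - 360.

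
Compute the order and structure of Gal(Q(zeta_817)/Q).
|Gal(Q(zeta_817)/Q)| = phi(817) = 756; group ≅ (Z/817Z)^* ≅ Z/18Z × Z/42Z

The n-th cyclotomic polynomial Φ_817(x) is the minimal polynomial of zeta_817 over Q and has degree phi(817) = 756. So Q(zeta_817) is a degree-756 Galois extension with Galois group (Z/817Z)^*. By CRT, (Z/817Z)^* ≅ (Z/19Z)^* × (Z/43Z)^*. Each prime-power unit group is (Z/19Z)^* ≅ Z/18Z; (Z/43Z)^* ≅ Z/42Z. Hence Gal(Q(zeta_817)/Q) ≅ Z/18Z × Z/42Z.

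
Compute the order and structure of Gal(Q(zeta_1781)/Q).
|Gal(Q(zeta_1781)/Q)| = phi(1781) = 1632; group ≅ (Z/1781Z)^* ≅ Z/12Z × Z/136Z

The n-th cyclotomic polynomial Φ_1781(x) is the minimal polynomial of zeta_1781 over Q and has degree phi(1781) = 1632. So Q(zeta_1781) is a degree-1632 Galois extension with Galois group (Z/1781Z)^*. By CRT, (Z/1781Z)^* ≅ (Z/13Z)^* × (Z/137Z)^*. Each prime-power unit group is (Z/13Z)^* ≅ Z/12Z; (Z/137Z)^* ≅ Z/136Z. Hence Gal(Q(zeta_1781)/Q) ≅ Z/12Z × Z/136Z.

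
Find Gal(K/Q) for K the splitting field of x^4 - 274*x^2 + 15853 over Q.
Gal(K/Q) = V_4 (Klein four-group, Z/2Z × Z/2Z)

f factors as (x^2 - 83)(x^2 - 191), so the splitting field is K = Q(sqrt(83), sqrt(191)). The elements 83, 191, 15853 are all non-squares in Q, so sqrt(83) and sqrt(191) generate independent quadratic extensions. Thus [K:Q] = 4 and Gal(K/Q) is generated by the two order-2 automorphisms sqrt(83) ↦ -sqrt(83) and sqrt(191) ↦ -sqrt(191), giving V_4.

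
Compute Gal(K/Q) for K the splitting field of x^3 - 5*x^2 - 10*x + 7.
Gal(K/Q) = S_3 (symmetric group of order 6)

Compute the discriminant of x^3 + (-5)*x^2 + (-10)*x + (7): Δ = 14977. Since Δ is not a rational square, the Galois group is not contained in A_3; it must be the full S_3 (irreducibility of the cubic rules out anything smaller).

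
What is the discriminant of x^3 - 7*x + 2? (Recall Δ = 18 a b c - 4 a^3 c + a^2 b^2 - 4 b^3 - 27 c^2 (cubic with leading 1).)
Δ = 1264

For x^3 + a x^2 + b x + c the discriminant is Δ = 18 a b c - 4 a^3 c + a^2 b^2 - 4 b^3 - 27 c^2.
Plug a = 0, b = -7, c = 2:
  18*(0)*(-7)*(2) - 4*(0)^3*(2) + (0)^2*(-7)^2 - 4*(-7)^3 - 27*(2)^2
  = 0 + (0) + 0 + (1372) + (-108)
  = 1264.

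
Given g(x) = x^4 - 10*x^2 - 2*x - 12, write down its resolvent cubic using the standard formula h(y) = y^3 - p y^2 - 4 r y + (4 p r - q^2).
h(y) = y^3 + 10*y^2 + 48*y + 476

Identify coefficients: p = -10, q = -2, r = -12.
Plug into h(y) = y^3 - p y^2 - 4 r y + (4 p r - q^2):
  h(y) = y^3 - (-10) y^2 - 4*(-12) y + (4*(-10)*(-12) - (-2)^2)
       = y^3 + (10) y^2 + (48) y + (476).
Simplifying: h(y) = y^3 + 10*y^2 + 48*y + 476.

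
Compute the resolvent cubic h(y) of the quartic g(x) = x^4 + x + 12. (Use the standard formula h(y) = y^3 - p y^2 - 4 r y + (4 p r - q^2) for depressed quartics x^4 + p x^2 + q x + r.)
h(y) = y^3 - 48*y - 1

Identify coefficients: p = 0, q = 1, r = 12.
Plug into h(y) = y^3 - p y^2 - 4 r y + (4 p r - q^2):
  h(y) = y^3 - (0) y^2 - 4*(12) y + (4*(0)*(12) - (1)^2)
       = y^3 + (0) y^2 + (-48) y + (-1).
Simplifying: h(y) = y^3 - 48*y - 1.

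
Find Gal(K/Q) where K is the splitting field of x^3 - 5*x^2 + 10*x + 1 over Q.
Gal(K/Q) = S_3 (symmetric group of order 6)

Compute the discriminant of x^3 + (-5)*x^2 + (10)*x + (1): Δ = -1927. Since Δ is not a rational square, the Galois group is not contained in A_3; it must be the full S_3 (irreducibility of the cubic rules out anything smaller).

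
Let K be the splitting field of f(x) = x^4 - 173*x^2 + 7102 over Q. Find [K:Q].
[K:Q] = 4

f factors as (x^2 - 106)(x^2 - 67); the splitting field is K = Q(sqrt(106), sqrt(67)). Since 106, 67, and 7102 are all non-squares in Q, the three subfields Q(sqrt(106)), Q(sqrt(67)), Q(sqrt(7102)) are distinct degree-2 extensions, so [K:Q] = 4 (Klein four Galois group).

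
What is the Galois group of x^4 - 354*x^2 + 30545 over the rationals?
Gal(K/Q) = V_4 (Klein four-group, Z/2Z × Z/2Z)

f factors as (x^2 - 149)(x^2 - 205), so the splitting field is K = Q(sqrt(149), sqrt(205)). The elements 149, 205, 30545 are all non-squares in Q, so sqrt(149) and sqrt(205) generate independent quadratic extensions. Thus [K:Q] = 4 and Gal(K/Q) is generated by the two order-2 automorphisms sqrt(149) ↦ -sqrt(149) and sqrt(205) ↦ -sqrt(205), giving V_4.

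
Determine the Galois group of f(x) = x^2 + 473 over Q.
Gal(K/Q) = Z/2Z (cyclic of order 2)

x^2 + 473 is irreducible over Q since -473 is not a rational square. The splitting field Q(sqrt(-473)) has degree 2 over Q, and its unique nontrivial automorphism is sqrt(-473) ↦ -sqrt(-473). Hence Gal(Q(sqrt(-473))/Q) = Z/2Z.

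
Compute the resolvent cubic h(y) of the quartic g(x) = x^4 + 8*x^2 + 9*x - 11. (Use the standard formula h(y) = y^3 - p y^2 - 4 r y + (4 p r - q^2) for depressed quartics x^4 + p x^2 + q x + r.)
h(y) = y^3 - 8*y^2 + 44*y - 433

Identify coefficients: p = 8, q = 9, r = -11.
Plug into h(y) = y^3 - p y^2 - 4 r y + (4 p r - q^2):
  h(y) = y^3 - (8) y^2 - 4*(-11) y + (4*(8)*(-11) - (9)^2)
       = y^3 + (-8) y^2 + (44) y + (-433).
Simplifying: h(y) = y^3 - 8*y^2 + 44*y - 433.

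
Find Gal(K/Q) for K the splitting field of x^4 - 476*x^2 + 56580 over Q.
Gal(K/Q) = V_4 (Klein four-group, Z/2Z × Z/2Z)

f factors as (x^2 - 230)(x^2 - 246), so the splitting field is K = Q(sqrt(230), sqrt(246)). The elements 230, 246, 56580 are all non-squares in Q, so sqrt(230) and sqrt(246) generate independent quadratic extensions. Thus [K:Q] = 4 and Gal(K/Q) is generated by the two order-2 automorphisms sqrt(230) ↦ -sqrt(230) and sqrt(246) ↦ -sqrt(246), giving V_4.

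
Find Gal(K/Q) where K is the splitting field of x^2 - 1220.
Gal(K/Q) = Z/2Z (cyclic of order 2)

x^2 - 1220 is irreducible over Q since 1220 is not a rational square. The splitting field Q(sqrt(1220)) has degree 2 over Q, and its unique nontrivial automorphism is sqrt(1220) ↦ -sqrt(1220). Hence Gal(Q(sqrt(1220))/Q) = Z/2Z.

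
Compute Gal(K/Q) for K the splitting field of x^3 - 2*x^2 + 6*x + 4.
Gal(K/Q) = S_3 (symmetric group of order 6)

Compute the discriminant of x^3 + (-2)*x^2 + (6)*x + (4): Δ = -1888. Since Δ is not a rational square, the Galois group is not contained in A_3; it must be the full S_3 (irreducibility of the cubic rules out anything smaller).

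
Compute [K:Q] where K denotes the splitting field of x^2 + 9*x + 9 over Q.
[K:Q] = 2

The discriminant of x^2 + (9)*x + (9) is b^2 - 4c = 81 - (36) = 45. Since 45 is not a perfect square in Q, the polynomial is irreducible over Q. Its two roots generate a degree-2 extension, so [K:Q] = 2.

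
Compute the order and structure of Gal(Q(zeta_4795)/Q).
|Gal(Q(zeta_4795)/Q)| = phi(4795) = 3264; group ≅ (Z/4795Z)^* ≅ Z/4Z × Z/6Z × Z/136Z

The n-th cyclotomic polynomial Φ_4795(x) is the minimal polynomial of zeta_4795 over Q and has degree phi(4795) = 3264. So Q(zeta_4795) is a degree-3264 Galois extension with Galois group (Z/4795Z)^*. By CRT, (Z/4795Z)^* ≅ (Z/5Z)^* × (Z/7Z)^* × (Z/137Z)^*. Each prime-power unit group is (Z/5Z)^* ≅ Z/4Z; (Z/7Z)^* ≅ Z/6Z; (Z/137Z)^* ≅ Z/136Z. Hence Gal(Q(zeta_4795)/Q) ≅ Z/4Z × Z/6Z × Z/136Z.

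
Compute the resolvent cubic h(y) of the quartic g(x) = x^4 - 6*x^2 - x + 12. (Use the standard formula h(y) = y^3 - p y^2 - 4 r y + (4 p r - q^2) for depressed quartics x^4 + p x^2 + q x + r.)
h(y) = y^3 + 6*y^2 - 48*y - 289

Identify coefficients: p = -6, q = -1, r = 12.
Plug into h(y) = y^3 - p y^2 - 4 r y + (4 p r - q^2):
  h(y) = y^3 - (-6) y^2 - 4*(12) y + (4*(-6)*(12) - (-1)^2)
       = y^3 + (6) y^2 + (-48) y + (-289).
Simplifying: h(y) = y^3 + 6*y^2 - 48*y - 289.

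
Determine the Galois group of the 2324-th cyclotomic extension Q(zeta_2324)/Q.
|Gal(Q(zeta_2324)/Q)| = phi(2324) = 984; group ≅ (Z/2324Z)^* ≅ Z/2Z × Z/6Z × Z/82Z

The n-th cyclotomic polynomial Φ_2324(x) is the minimal polynomial of zeta_2324 over Q and has degree phi(2324) = 984. So Q(zeta_2324) is a degree-984 Galois extension with Galois group (Z/2324Z)^*. By CRT, (Z/2324Z)^* ≅ (Z/4Z)^* × (Z/7Z)^* × (Z/83Z)^*. Each prime-power unit group is (Z/4Z)^* ≅ Z/2Z; (Z/7Z)^* ≅ Z/6Z; (Z/83Z)^* ≅ Z/82Z. Hence Gal(Q(zeta_2324)/Q) ≅ Z/2Z × Z/6Z × Z/82Z.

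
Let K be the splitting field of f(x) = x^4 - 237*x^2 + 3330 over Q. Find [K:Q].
[K:Q] = 4

f factors as (x^2 - 222)(x^2 - 15); the splitting field is K = Q(sqrt(222), sqrt(15)). Since 222, 15, and 3330 are all non-squares in Q, the three subfields Q(sqrt(222)), Q(sqrt(15)), Q(sqrt(3330)) are distinct degree-2 extensions, so [K:Q] = 4 (Klein four Galois group).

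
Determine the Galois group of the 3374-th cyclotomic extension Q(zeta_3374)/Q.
|Gal(Q(zeta_3374)/Q)| = phi(3374) = 1440; group ≅ (Z/3374Z)^* ≅ Z/6Z × Z/240Z

The n-th cyclotomic polynomial Φ_3374(x) is the minimal polynomial of zeta_3374 over Q and has degree phi(3374) = 1440. So Q(zeta_3374) is a degree-1440 Galois extension with Galois group (Z/3374Z)^*. By CRT, (Z/3374Z)^* ≅ (Z/2Z)^* × (Z/7Z)^* × (Z/241Z)^*. Each prime-power unit group is (Z/2Z)^* ≅ trivial group (order 1); (Z/7Z)^* ≅ Z/6Z; (Z/241Z)^* ≅ Z/240Z. Hence Gal(Q(zeta_3374)/Q) ≅ Z/6Z × Z/240Z.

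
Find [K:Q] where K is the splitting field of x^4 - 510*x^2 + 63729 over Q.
[K:Q] = 4

f factors as (x^2 - 291)(x^2 - 219); the splitting field is K = Q(sqrt(291), sqrt(219)). Since 291, 219, and 63729 are all non-squares in Q, the three subfields Q(sqrt(291)), Q(sqrt(219)), Q(sqrt(63729)) are distinct degree-2 extensions, so [K:Q] = 4 (Klein four Galois group).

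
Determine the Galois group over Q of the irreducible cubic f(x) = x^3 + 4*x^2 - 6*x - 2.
Gal(K/Q) = S_3 (symmetric group of order 6)

Compute the discriminant of x^3 + (4)*x^2 + (-6)*x + (-2): Δ = 2708. Since Δ is not a rational square, the Galois group is not contained in A_3; it must be the full S_3 (irreducibility of the cubic rules out anything smaller).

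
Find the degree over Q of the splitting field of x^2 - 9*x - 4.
[K:Q] = 2

The discriminant of x^2 + (-9)*x + (-4) is b^2 - 4c = 81 - (-16) = 97. Since 97 is not a perfect square in Q, the polynomial is irreducible over Q. Its two roots generate a degree-2 extension, so [K:Q] = 2.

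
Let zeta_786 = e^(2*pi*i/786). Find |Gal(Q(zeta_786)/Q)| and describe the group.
|Gal(Q(zeta_786)/Q)| = phi(786) = 260; group ≅ (Z/786Z)^* ≅ Z/2Z × Z/130Z

The n-th cyclotomic polynomial Φ_786(x) is the minimal polynomial of zeta_786 over Q and has degree phi(786) = 260. So Q(zeta_786) is a degree-260 Galois extension with Galois group (Z/786Z)^*. By CRT, (Z/786Z)^* ≅ (Z/2Z)^* × (Z/3Z)^* × (Z/131Z)^*. Each prime-power unit group is (Z/2Z)^* ≅ trivial group (order 1); (Z/3Z)^* ≅ Z/2Z; (Z/131Z)^* ≅ Z/130Z. Hence Gal(Q(zeta_786)/Q) ≅ Z/2Z × Z/130Z.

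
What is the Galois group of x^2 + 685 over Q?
Gal(K/Q) = Z/2Z (cyclic of order 2)

x^2 + 685 is irreducible over Q since -685 is not a rational square. The splitting field Q(sqrt(-685)) has degree 2 over Q, and its unique nontrivial automorphism is sqrt(-685) ↦ -sqrt(-685). Hence Gal(Q(sqrt(-685))/Q) = Z/2Z.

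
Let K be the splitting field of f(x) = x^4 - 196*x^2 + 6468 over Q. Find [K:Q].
[K:Q] = 4

f factors as (x^2 - 42)(x^2 - 154); the splitting field is K = Q(sqrt(42), sqrt(154)). Since 42, 154, and 6468 are all non-squares in Q, the three subfields Q(sqrt(42)), Q(sqrt(154)), Q(sqrt(6468)) are distinct degree-2 extensions, so [K:Q] = 4 (Klein four Galois group).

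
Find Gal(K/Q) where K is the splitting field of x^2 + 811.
Gal(K/Q) = Z/2Z (cyclic of order 2)

x^2 + 811 is irreducible over Q since -811 is not a rational square. The splitting field Q(sqrt(-811)) has degree 2 over Q, and its unique nontrivial automorphism is sqrt(-811) ↦ -sqrt(-811). Hence Gal(Q(sqrt(-811))/Q) = Z/2Z.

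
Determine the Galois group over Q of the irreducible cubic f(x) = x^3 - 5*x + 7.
Gal(K/Q) = S_3 (symmetric group of order 6)

Compute the discriminant of x^3 + (0)*x^2 + (-5)*x + (7): Δ = -823. Since Δ is not a rational square, the Galois group is not contained in A_3; it must be the full S_3 (irreducibility of the cubic rules out anything smaller).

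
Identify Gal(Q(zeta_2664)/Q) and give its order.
|Gal(Q(zeta_2664)/Q)| = phi(2664) = 864; group ≅ (Z/2664Z)^* ≅ Z/2Z × Z/2Z × Z/6Z × Z/36Z

The n-th cyclotomic polynomial Φ_2664(x) is the minimal polynomial of zeta_2664 over Q and has degree phi(2664) = 864. So Q(zeta_2664) is a degree-864 Galois extension with Galois group (Z/2664Z)^*. By CRT, (Z/2664Z)^* ≅ (Z/8Z)^* × (Z/9Z)^* × (Z/37Z)^*. Each prime-power unit group is (Z/8Z)^* ≅ Z/2Z × Z/2Z; (Z/9Z)^* ≅ Z/6Z; (Z/37Z)^* ≅ Z/36Z. Hence Gal(Q(zeta_2664)/Q) ≅ Z/2Z × Z/2Z × Z/6Z × Z/36Z.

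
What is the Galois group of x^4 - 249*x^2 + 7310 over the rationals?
Gal(K/Q) = V_4 (Klein four-group, Z/2Z × Z/2Z)

f factors as (x^2 - 215)(x^2 - 34), so the splitting field is K = Q(sqrt(215), sqrt(34)). The elements 215, 34, 7310 are all non-squares in Q, so sqrt(215) and sqrt(34) generate independent quadratic extensions. Thus [K:Q] = 4 and Gal(K/Q) is generated by the two order-2 automorphisms sqrt(215) ↦ -sqrt(215) and sqrt(34) ↦ -sqrt(34), giving V_4.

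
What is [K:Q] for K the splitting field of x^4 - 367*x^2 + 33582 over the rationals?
[K:Q] = 4

f factors as (x^2 - 174)(x^2 - 193); the splitting field is K = Q(sqrt(174), sqrt(193)). Since 174, 193, and 33582 are all non-squares in Q, the three subfields Q(sqrt(174)), Q(sqrt(193)), Q(sqrt(33582)) are distinct degree-2 extensions, so [K:Q] = 4 (Klein four Galois group).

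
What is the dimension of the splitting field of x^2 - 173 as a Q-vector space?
[K:Q] = 2

The polynomial x^2 - 173 is irreducible over Q since 173 is not a perfect square. Its splitting field is Q(sqrt(173)), which has degree 2 over Q.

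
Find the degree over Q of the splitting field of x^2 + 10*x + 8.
[K:Q] = 2

The discriminant of x^2 + (10)*x + (8) is b^2 - 4c = 100 - (32) = 68. Since 68 is not a perfect square in Q, the polynomial is irreducible over Q. Its two roots generate a degree-2 extension, so [K:Q] = 2.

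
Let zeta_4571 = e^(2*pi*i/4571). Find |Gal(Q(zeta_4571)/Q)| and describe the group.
|Gal(Q(zeta_4571)/Q)| = phi(4571) = 3912; group ≅ (Z/4571Z)^* ≅ Z/6Z × Z/652Z

The n-th cyclotomic polynomial Φ_4571(x) is the minimal polynomial of zeta_4571 over Q and has degree phi(4571) = 3912. So Q(zeta_4571) is a degree-3912 Galois extension with Galois group (Z/4571Z)^*. By CRT, (Z/4571Z)^* ≅ (Z/7Z)^* × (Z/653Z)^*. Each prime-power unit group is (Z/7Z)^* ≅ Z/6Z; (Z/653Z)^* ≅ Z/652Z. Hence Gal(Q(zeta_4571)/Q) ≅ Z/6Z × Z/652Z.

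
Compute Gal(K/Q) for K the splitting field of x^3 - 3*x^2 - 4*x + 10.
Gal(K/Q) = S_3 (symmetric group of order 6)

Compute the discriminant of x^3 + (-3)*x^2 + (-4)*x + (10): Δ = 940. Since Δ is not a rational square, the Galois group is not contained in A_3; it must be the full S_3 (irreducibility of the cubic rules out anything smaller).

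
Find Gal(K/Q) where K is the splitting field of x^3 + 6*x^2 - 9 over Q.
Gal(K/Q) = S_3 (symmetric group of order 6)

Compute the discriminant of x^3 + (6)*x^2 + (0)*x + (-9): Δ = 5589. Since Δ is not a rational square, the Galois group is not contained in A_3; it must be the full S_3 (irreducibility of the cubic rules out anything smaller).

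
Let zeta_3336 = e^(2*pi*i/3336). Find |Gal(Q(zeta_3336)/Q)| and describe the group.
|Gal(Q(zeta_3336)/Q)| = phi(3336) = 1104; group ≅ (Z/3336Z)^* ≅ Z/2Z × Z/2Z × Z/2Z × Z/138Z

The n-th cyclotomic polynomial Φ_3336(x) is the minimal polynomial of zeta_3336 over Q and has degree phi(3336) = 1104. So Q(zeta_3336) is a degree-1104 Galois extension with Galois group (Z/3336Z)^*. By CRT, (Z/3336Z)^* ≅ (Z/8Z)^* × (Z/3Z)^* × (Z/139Z)^*. Each prime-power unit group is (Z/8Z)^* ≅ Z/2Z × Z/2Z; (Z/3Z)^* ≅ Z/2Z; (Z/139Z)^* ≅ Z/138Z. Hence Gal(Q(zeta_3336)/Q) ≅ Z/2Z × Z/2Z × Z/2Z × Z/138Z.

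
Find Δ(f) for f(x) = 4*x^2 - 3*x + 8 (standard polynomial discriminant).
Δ = -119

For a quadratic a x^2 + b x + c the discriminant is Δ = b^2 - 4ac = (-3)^2 - 4*(4)*(8) = 9 - (128) = -119.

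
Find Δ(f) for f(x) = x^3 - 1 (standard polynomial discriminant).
Δ = -27

For a depressed cubic x^3 + p x + q the discriminant is Δ = -4 p^3 - 27 q^2 = -4*(0)^3 - 27*(-1)^2 = 0 - 27 = -27.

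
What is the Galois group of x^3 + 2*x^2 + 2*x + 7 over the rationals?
Gal(K/Q) = S_3 (symmetric group of order 6)

Compute the discriminant of x^3 + (2)*x^2 + (2)*x + (7): Δ = -1059. Since Δ is not a rational square, the Galois group is not contained in A_3; it must be the full S_3 (irreducibility of the cubic rules out anything smaller).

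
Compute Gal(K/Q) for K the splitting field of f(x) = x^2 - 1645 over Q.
Gal(K/Q) = Z/2Z (cyclic of order 2)

x^2 - 1645 is irreducible over Q since 1645 is not a rational square. The splitting field Q(sqrt(1645)) has degree 2 over Q, and its unique nontrivial automorphism is sqrt(1645) ↦ -sqrt(1645). Hence Gal(Q(sqrt(1645))/Q) = Z/2Z.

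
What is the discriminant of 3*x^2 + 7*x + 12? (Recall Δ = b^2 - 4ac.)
Δ = -95

For a quadratic a x^2 + b x + c the discriminant is Δ = b^2 - 4ac = (7)^2 - 4*(3)*(12) = 49 - (144) = -95.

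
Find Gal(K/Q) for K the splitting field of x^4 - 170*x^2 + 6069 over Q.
Gal(K/Q) = V_4 (Klein four-group, Z/2Z × Z/2Z)

f factors as (x^2 - 119)(x^2 - 51), so the splitting field is K = Q(sqrt(119), sqrt(51)). The elements 119, 51, 6069 are all non-squares in Q, so sqrt(119) and sqrt(51) generate independent quadratic extensions. Thus [K:Q] = 4 and Gal(K/Q) is generated by the two order-2 automorphisms sqrt(119) ↦ -sqrt(119) and sqrt(51) ↦ -sqrt(51), giving V_4.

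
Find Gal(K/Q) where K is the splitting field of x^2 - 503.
Gal(K/Q) = Z/2Z (cyclic of order 2)

x^2 - 503 is irreducible over Q since 503 is not a rational square. The splitting field Q(sqrt(503)) has degree 2 over Q, and its unique nontrivial automorphism is sqrt(503) ↦ -sqrt(503). Hence Gal(Q(sqrt(503))/Q) = Z/2Z.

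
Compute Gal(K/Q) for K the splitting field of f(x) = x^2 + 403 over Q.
Gal(K/Q) = Z/2Z (cyclic of order 2)

x^2 + 403 is irreducible over Q since -403 is not a rational square. The splitting field Q(sqrt(-403)) has degree 2 over Q, and its unique nontrivial automorphism is sqrt(-403) ↦ -sqrt(-403). Hence Gal(Q(sqrt(-403))/Q) = Z/2Z.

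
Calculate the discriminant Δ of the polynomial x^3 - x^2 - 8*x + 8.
Δ = 1568

For x^3 + a x^2 + b x + c the discriminant is Δ = 18 a b c - 4 a^3 c + a^2 b^2 - 4 b^3 - 27 c^2.
Plug a = -1, b = -8, c = 8:
  18*(-1)*(-8)*(8) - 4*(-1)^3*(8) + (-1)^2*(-8)^2 - 4*(-8)^3 - 27*(8)^2
  = 1152 + (32) + 64 + (2048) + (-1728)
  = 1568.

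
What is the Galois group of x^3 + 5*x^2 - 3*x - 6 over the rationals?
Gal(K/Q) = S_3 (symmetric group of order 6)

Compute the discriminant of x^3 + (5)*x^2 + (-3)*x + (-6): Δ = 3981. Since Δ is not a rational square, the Galois group is not contained in A_3; it must be the full S_3 (irreducibility of the cubic rules out anything smaller).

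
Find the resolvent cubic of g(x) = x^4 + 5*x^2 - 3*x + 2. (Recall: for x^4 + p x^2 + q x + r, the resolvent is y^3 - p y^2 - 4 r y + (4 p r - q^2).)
h(y) = y^3 - 5*y^2 - 8*y + 31

Identify coefficients: p = 5, q = -3, r = 2.
Plug into h(y) = y^3 - p y^2 - 4 r y + (4 p r - q^2):
  h(y) = y^3 - (5) y^2 - 4*(2) y + (4*(5)*(2) - (-3)^2)
       = y^3 + (-5) y^2 + (-8) y + (31).
Simplifying: h(y) = y^3 - 5*y^2 - 8*y + 31.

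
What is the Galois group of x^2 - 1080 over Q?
Gal(K/Q) = Z/2Z (cyclic of order 2)

x^2 - 1080 is irreducible over Q since 1080 is not a rational square. The splitting field Q(sqrt(1080)) has degree 2 over Q, and its unique nontrivial automorphism is sqrt(1080) ↦ -sqrt(1080). Hence Gal(Q(sqrt(1080))/Q) = Z/2Z.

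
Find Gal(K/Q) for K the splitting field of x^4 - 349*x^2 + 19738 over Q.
Gal(K/Q) = V_4 (Klein four-group, Z/2Z × Z/2Z)

f factors as (x^2 - 71)(x^2 - 278), so the splitting field is K = Q(sqrt(71), sqrt(278)). The elements 71, 278, 19738 are all non-squares in Q, so sqrt(71) and sqrt(278) generate independent quadratic extensions. Thus [K:Q] = 4 and Gal(K/Q) is generated by the two order-2 automorphisms sqrt(71) ↦ -sqrt(71) and sqrt(278) ↦ -sqrt(278), giving V_4.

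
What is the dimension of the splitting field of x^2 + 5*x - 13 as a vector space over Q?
[K:Q] = 2

The discriminant of x^2 + (5)*x + (-13) is b^2 - 4c = 25 - (-52) = 77. Since 77 is not a perfect square in Q, the polynomial is irreducible over Q. Its two roots generate a degree-2 extension, so [K:Q] = 2.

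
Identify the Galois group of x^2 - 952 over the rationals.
Gal(K/Q) = Z/2Z (cyclic of order 2)

x^2 - 952 is irreducible over Q since 952 is not a rational square. The splitting field Q(sqrt(952)) has degree 2 over Q, and its unique nontrivial automorphism is sqrt(952) ↦ -sqrt(952). Hence Gal(Q(sqrt(952))/Q) = Z/2Z.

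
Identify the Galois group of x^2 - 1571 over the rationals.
Gal(K/Q) = Z/2Z (cyclic of order 2)

x^2 - 1571 is irreducible over Q since 1571 is not a rational square. The splitting field Q(sqrt(1571)) has degree 2 over Q, and its unique nontrivial automorphism is sqrt(1571) ↦ -sqrt(1571). Hence Gal(Q(sqrt(1571))/Q) = Z/2Z.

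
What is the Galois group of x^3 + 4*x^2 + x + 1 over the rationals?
Gal(K/Q) = S_3 (symmetric group of order 6)

Compute the discriminant of x^3 + (4)*x^2 + (1)*x + (1): Δ = -199. Since Δ is not a rational square, the Galois group is not contained in A_3; it must be the full S_3 (irreducibility of the cubic rules out anything smaller).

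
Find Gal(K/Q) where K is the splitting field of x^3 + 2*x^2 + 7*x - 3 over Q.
Gal(K/Q) = S_3 (symmetric group of order 6)

Compute the discriminant of x^3 + (2)*x^2 + (7)*x + (-3): Δ = -2079. Since Δ is not a rational square, the Galois group is not contained in A_3; it must be the full S_3 (irreducibility of the cubic rules out anything smaller).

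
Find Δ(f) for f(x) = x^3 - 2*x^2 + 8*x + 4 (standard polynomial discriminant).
Δ = -3248

For x^3 + a x^2 + b x + c the discriminant is Δ = 18 a b c - 4 a^3 c + a^2 b^2 - 4 b^3 - 27 c^2.
Plug a = -2, b = 8, c = 4:
  18*(-2)*(8)*(4) - 4*(-2)^3*(4) + (-2)^2*(8)^2 - 4*(8)^3 - 27*(4)^2
  = -1152 + (128) + 256 + (-2048) + (-432)
  = -3248.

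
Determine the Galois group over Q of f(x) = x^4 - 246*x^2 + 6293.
Gal(K/Q) = V_4 (Klein four-group, Z/2Z × Z/2Z)

f factors as (x^2 - 29)(x^2 - 217), so the splitting field is K = Q(sqrt(29), sqrt(217)). The elements 29, 217, 6293 are all non-squares in Q, so sqrt(29) and sqrt(217) generate independent quadratic extensions. Thus [K:Q] = 4 and Gal(K/Q) is generated by the two order-2 automorphisms sqrt(29) ↦ -sqrt(29) and sqrt(217) ↦ -sqrt(217), giving V_4.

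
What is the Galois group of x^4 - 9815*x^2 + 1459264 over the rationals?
Gal(K/Q) = Z/2Z (cyclic of order 2)

f factors as (x^2 - 9664)(x^2 - 151), so the splitting field is K = Q(sqrt(9664), sqrt(151)). The squarefree part of 9664 is 151 and the squarefree part of 151 is also 151, so sqrt(9664) and sqrt(151) are both rational multiples of sqrt(151). Hence Q(sqrt(9664)) = Q(sqrt(151)) = Q(sqrt(151)), and the splitting field collapses to a single degree-2 extension with Galois group Z/2Z.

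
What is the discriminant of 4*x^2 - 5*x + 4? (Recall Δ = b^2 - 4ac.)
Δ = -39

For a quadratic a x^2 + b x + c the discriminant is Δ = b^2 - 4ac = (-5)^2 - 4*(4)*(4) = 25 - (64) = -39.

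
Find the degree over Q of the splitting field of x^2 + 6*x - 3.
[K:Q] = 2

The discriminant of x^2 + (6)*x + (-3) is b^2 - 4c = 36 - (-12) = 48. Since 48 is not a perfect square in Q, the polynomial is irreducible over Q. Its two roots generate a degree-2 extension, so [K:Q] = 2.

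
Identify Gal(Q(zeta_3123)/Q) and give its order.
|Gal(Q(zeta_3123)/Q)| = phi(3123) = 2076; group ≅ (Z/3123Z)^* ≅ Z/6Z × Z/346Z

The n-th cyclotomic polynomial Φ_3123(x) is the minimal polynomial of zeta_3123 over Q and has degree phi(3123) = 2076. So Q(zeta_3123) is a degree-2076 Galois extension with Galois group (Z/3123Z)^*. By CRT, (Z/3123Z)^* ≅ (Z/9Z)^* × (Z/347Z)^*. Each prime-power unit group is (Z/9Z)^* ≅ Z/6Z; (Z/347Z)^* ≅ Z/346Z. Hence Gal(Q(zeta_3123)/Q) ≅ Z/6Z × Z/346Z.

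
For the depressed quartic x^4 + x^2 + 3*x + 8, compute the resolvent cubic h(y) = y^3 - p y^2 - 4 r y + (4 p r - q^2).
h(y) = y^3 - y^2 - 32*y + 23

Identify coefficients: p = 1, q = 3, r = 8.
Plug into h(y) = y^3 - p y^2 - 4 r y + (4 p r - q^2):
  h(y) = y^3 - (1) y^2 - 4*(8) y + (4*(1)*(8) - (3)^2)
       = y^3 + (-1) y^2 + (-32) y + (23).
Simplifying: h(y) = y^3 - y^2 - 32*y + 23.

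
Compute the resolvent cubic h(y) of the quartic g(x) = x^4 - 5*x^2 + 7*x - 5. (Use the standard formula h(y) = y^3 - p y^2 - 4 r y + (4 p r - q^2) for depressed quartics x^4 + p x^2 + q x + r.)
h(y) = y^3 + 5*y^2 + 20*y + 51

Identify coefficients: p = -5, q = 7, r = -5.
Plug into h(y) = y^3 - p y^2 - 4 r y + (4 p r - q^2):
  h(y) = y^3 - (-5) y^2 - 4*(-5) y + (4*(-5)*(-5) - (7)^2)
       = y^3 + (5) y^2 + (20) y + (51).
Simplifying: h(y) = y^3 + 5*y^2 + 20*y + 51.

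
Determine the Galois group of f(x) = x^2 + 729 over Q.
Gal(K/Q) = Z/2Z (cyclic of order 2)

x^2 + 729 is irreducible over Q since -729 is not a rational square. The splitting field Q(sqrt(-729)) has degree 2 over Q, and its unique nontrivial automorphism is sqrt(-729) ↦ -sqrt(-729). Hence Gal(Q(sqrt(-729))/Q) = Z/2Z.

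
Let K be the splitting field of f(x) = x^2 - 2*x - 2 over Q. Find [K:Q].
[K:Q] = 2

The discriminant of x^2 + (-2)*x + (-2) is b^2 - 4c = 4 - (-8) = 12. Since 12 is not a perfect square in Q, the polynomial is irreducible over Q. Its two roots generate a degree-2 extension, so [K:Q] = 2.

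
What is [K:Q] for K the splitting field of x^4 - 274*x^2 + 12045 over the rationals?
[K:Q] = 4

f factors as (x^2 - 55)(x^2 - 219); the splitting field is K = Q(sqrt(55), sqrt(219)). Since 55, 219, and 12045 are all non-squares in Q, the three subfields Q(sqrt(55)), Q(sqrt(219)), Q(sqrt(12045)) are distinct degree-2 extensions, so [K:Q] = 4 (Klein four Galois group).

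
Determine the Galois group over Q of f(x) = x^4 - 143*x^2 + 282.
Gal(K/Q) = V_4 (Klein four-group, Z/2Z × Z/2Z)

f factors as (x^2 - 2)(x^2 - 141), so the splitting field is K = Q(sqrt(2), sqrt(141)). The elements 2, 141, 282 are all non-squares in Q, so sqrt(2) and sqrt(141) generate independent quadratic extensions. Thus [K:Q] = 4 and Gal(K/Q) is generated by the two order-2 automorphisms sqrt(2) ↦ -sqrt(2) and sqrt(141) ↦ -sqrt(141), giving V_4.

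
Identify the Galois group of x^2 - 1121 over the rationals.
Gal(K/Q) = Z/2Z (cyclic of order 2)

x^2 - 1121 is irreducible over Q since 1121 is not a rational square. The splitting field Q(sqrt(1121)) has degree 2 over Q, and its unique nontrivial automorphism is sqrt(1121) ↦ -sqrt(1121). Hence Gal(Q(sqrt(1121))/Q) = Z/2Z.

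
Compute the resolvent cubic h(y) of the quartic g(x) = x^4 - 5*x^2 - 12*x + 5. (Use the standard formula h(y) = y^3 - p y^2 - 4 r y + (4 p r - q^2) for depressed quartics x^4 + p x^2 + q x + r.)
h(y) = y^3 + 5*y^2 - 20*y - 244

Identify coefficients: p = -5, q = -12, r = 5.
Plug into h(y) = y^3 - p y^2 - 4 r y + (4 p r - q^2):
  h(y) = y^3 - (-5) y^2 - 4*(5) y + (4*(-5)*(5) - (-12)^2)
       = y^3 + (5) y^2 + (-20) y + (-244).
Simplifying: h(y) = y^3 + 5*y^2 - 20*y - 244.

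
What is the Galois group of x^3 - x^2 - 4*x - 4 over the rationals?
Gal(K/Q) = S_3 (symmetric group of order 6)

Compute the discriminant of x^3 + (-1)*x^2 + (-4)*x + (-4): Δ = -464. Since Δ is not a rational square, the Galois group is not contained in A_3; it must be the full S_3 (irreducibility of the cubic rules out anything smaller).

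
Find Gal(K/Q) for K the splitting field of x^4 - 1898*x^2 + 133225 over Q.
Gal(K/Q) = Z/2Z (cyclic of order 2)

f factors as (x^2 - 1825)(x^2 - 73), so the splitting field is K = Q(sqrt(1825), sqrt(73)). The squarefree part of 1825 is 73 and the squarefree part of 73 is also 73, so sqrt(1825) and sqrt(73) are both rational multiples of sqrt(73). Hence Q(sqrt(1825)) = Q(sqrt(73)) = Q(sqrt(73)), and the splitting field collapses to a single degree-2 extension with Galois group Z/2Z.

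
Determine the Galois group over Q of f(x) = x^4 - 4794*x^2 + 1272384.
Gal(K/Q) = Z/2Z (cyclic of order 2)

f factors as (x^2 - 4512)(x^2 - 282), so the splitting field is K = Q(sqrt(4512), sqrt(282)). The squarefree part of 4512 is 282 and the squarefree part of 282 is also 282, so sqrt(4512) and sqrt(282) are both rational multiples of sqrt(282). Hence Q(sqrt(4512)) = Q(sqrt(282)) = Q(sqrt(282)), and the splitting field collapses to a single degree-2 extension with Galois group Z/2Z.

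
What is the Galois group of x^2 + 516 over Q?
Gal(K/Q) = Z/2Z (cyclic of order 2)

x^2 + 516 is irreducible over Q since -516 is not a rational square. The splitting field Q(sqrt(-516)) has degree 2 over Q, and its unique nontrivial automorphism is sqrt(-516) ↦ -sqrt(-516). Hence Gal(Q(sqrt(-516))/Q) = Z/2Z.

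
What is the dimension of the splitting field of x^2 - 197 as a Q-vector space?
[K:Q] = 2

The polynomial x^2 - 197 is irreducible over Q since 197 is not a perfect square. Its splitting field is Q(sqrt(197)), which has degree 2 over Q.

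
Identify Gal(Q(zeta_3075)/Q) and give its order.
|Gal(Q(zeta_3075)/Q)| = phi(3075) = 1600; group ≅ (Z/3075Z)^* ≅ Z/2Z × Z/20Z × Z/40Z

The n-th cyclotomic polynomial Φ_3075(x) is the minimal polynomial of zeta_3075 over Q and has degree phi(3075) = 1600. So Q(zeta_3075) is a degree-1600 Galois extension with Galois group (Z/3075Z)^*. By CRT, (Z/3075Z)^* ≅ (Z/3Z)^* × (Z/25Z)^* × (Z/41Z)^*. Each prime-power unit group is (Z/3Z)^* ≅ Z/2Z; (Z/25Z)^* ≅ Z/20Z; (Z/41Z)^* ≅ Z/40Z. Hence Gal(Q(zeta_3075)/Q) ≅ Z/2Z × Z/20Z × Z/40Z.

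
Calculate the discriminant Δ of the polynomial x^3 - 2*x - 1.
Δ = 5

For a depressed cubic x^3 + p x + q the discriminant is Δ = -4 p^3 - 27 q^2 = -4*(-2)^3 - 27*(-1)^2 = 32 - 27 = 5.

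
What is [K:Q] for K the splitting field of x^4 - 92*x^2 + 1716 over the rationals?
[K:Q] = 4

f factors as (x^2 - 66)(x^2 - 26); the splitting field is K = Q(sqrt(66), sqrt(26)). Since 66, 26, and 1716 are all non-squares in Q, the three subfields Q(sqrt(66)), Q(sqrt(26)), Q(sqrt(1716)) are distinct degree-2 extensions, so [K:Q] = 4 (Klein four Galois group).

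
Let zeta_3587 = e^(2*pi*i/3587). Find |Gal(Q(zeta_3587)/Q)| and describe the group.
|Gal(Q(zeta_3587)/Q)| = phi(3587) = 3360; group ≅ (Z/3587Z)^* ≅ Z/16Z × Z/210Z

The n-th cyclotomic polynomial Φ_3587(x) is the minimal polynomial of zeta_3587 over Q and has degree phi(3587) = 3360. So Q(zeta_3587) is a degree-3360 Galois extension with Galois group (Z/3587Z)^*. By CRT, (Z/3587Z)^* ≅ (Z/17Z)^* × (Z/211Z)^*. Each prime-power unit group is (Z/17Z)^* ≅ Z/16Z; (Z/211Z)^* ≅ Z/210Z. Hence Gal(Q(zeta_3587)/Q) ≅ Z/16Z × Z/210Z.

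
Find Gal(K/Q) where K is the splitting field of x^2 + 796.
Gal(K/Q) = Z/2Z (cyclic of order 2)

x^2 + 796 is irreducible over Q since -796 is not a rational square. The splitting field Q(sqrt(-796)) has degree 2 over Q, and its unique nontrivial automorphism is sqrt(-796) ↦ -sqrt(-796). Hence Gal(Q(sqrt(-796))/Q) = Z/2Z.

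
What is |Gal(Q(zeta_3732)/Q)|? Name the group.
|Gal(Q(zeta_3732)/Q)| = phi(3732) = 1240; group ≅ (Z/3732Z)^* ≅ Z/2Z × Z/2Z × Z/310Z

The n-th cyclotomic polynomial Φ_3732(x) is the minimal polynomial of zeta_3732 over Q and has degree phi(3732) = 1240. So Q(zeta_3732) is a degree-1240 Galois extension with Galois group (Z/3732Z)^*. By CRT, (Z/3732Z)^* ≅ (Z/4Z)^* × (Z/3Z)^* × (Z/311Z)^*. Each prime-power unit group is (Z/4Z)^* ≅ Z/2Z; (Z/3Z)^* ≅ Z/2Z; (Z/311Z)^* ≅ Z/310Z. Hence Gal(Q(zeta_3732)/Q) ≅ Z/2Z × Z/2Z × Z/310Z.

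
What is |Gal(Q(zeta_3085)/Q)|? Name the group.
|Gal(Q(zeta_3085)/Q)| = phi(3085) = 2464; group ≅ (Z/3085Z)^* ≅ Z/4Z × Z/616Z

The n-th cyclotomic polynomial Φ_3085(x) is the minimal polynomial of zeta_3085 over Q and has degree phi(3085) = 2464. So Q(zeta_3085) is a degree-2464 Galois extension with Galois group (Z/3085Z)^*. By CRT, (Z/3085Z)^* ≅ (Z/5Z)^* × (Z/617Z)^*. Each prime-power unit group is (Z/5Z)^* ≅ Z/4Z; (Z/617Z)^* ≅ Z/616Z. Hence Gal(Q(zeta_3085)/Q) ≅ Z/4Z × Z/616Z.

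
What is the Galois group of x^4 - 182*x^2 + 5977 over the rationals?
Gal(K/Q) = V_4 (Klein four-group, Z/2Z × Z/2Z)

f factors as (x^2 - 43)(x^2 - 139), so the splitting field is K = Q(sqrt(43), sqrt(139)). The elements 43, 139, 5977 are all non-squares in Q, so sqrt(43) and sqrt(139) generate independent quadratic extensions. Thus [K:Q] = 4 and Gal(K/Q) is generated by the two order-2 automorphisms sqrt(43) ↦ -sqrt(43) and sqrt(139) ↦ -sqrt(139), giving V_4.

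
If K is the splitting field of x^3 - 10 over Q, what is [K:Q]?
[K:Q] = 6

x^3 - 10 has one real root r = 10^(1/3) and two complex roots r*zeta_3, r*zeta_3^2 where zeta_3 = e^(2*pi*i/3). The splitting field is Q(r, zeta_3). [Q(r):Q] = 3 and [Q(zeta_3):Q] = 2 with gcd = 1, so [Q(r, zeta_3):Q] = 3 * 2 = 6.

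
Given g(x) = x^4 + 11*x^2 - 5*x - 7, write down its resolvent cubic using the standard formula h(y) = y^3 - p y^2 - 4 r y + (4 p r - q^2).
h(y) = y^3 - 11*y^2 + 28*y - 333

Identify coefficients: p = 11, q = -5, r = -7.
Plug into h(y) = y^3 - p y^2 - 4 r y + (4 p r - q^2):
  h(y) = y^3 - (11) y^2 - 4*(-7) y + (4*(11)*(-7) - (-5)^2)
       = y^3 + (-11) y^2 + (28) y + (-333).
Simplifying: h(y) = y^3 - 11*y^2 + 28*y - 333.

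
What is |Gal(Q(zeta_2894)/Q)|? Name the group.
|Gal(Q(zeta_2894)/Q)| = phi(2894) = 1446; group ≅ (Z/2894Z)^* ≅ Z/1446Z

The n-th cyclotomic polynomial Φ_2894(x) is the minimal polynomial of zeta_2894 over Q and has degree phi(2894) = 1446. So Q(zeta_2894) is a degree-1446 Galois extension with Galois group (Z/2894Z)^*. By CRT, (Z/2894Z)^* ≅ (Z/2Z)^* × (Z/1447Z)^*. Each prime-power unit group is (Z/2Z)^* ≅ trivial group (order 1); (Z/1447Z)^* ≅ Z/1446Z. Hence Gal(Q(zeta_2894)/Q) ≅ Z/1446Z.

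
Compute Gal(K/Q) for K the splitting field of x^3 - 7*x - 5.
Gal(K/Q) = S_3 (symmetric group of order 6)

Compute the discriminant of x^3 + (0)*x^2 + (-7)*x + (-5): Δ = 697. Since Δ is not a rational square, the Galois group is not contained in A_3; it must be the full S_3 (irreducibility of the cubic rules out anything smaller).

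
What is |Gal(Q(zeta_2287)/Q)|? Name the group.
|Gal(Q(zeta_2287)/Q)| = phi(2287) = 2286; group ≅ (Z/2287Z)^* ≅ Z/2286Z

The n-th cyclotomic polynomial Φ_2287(x) is the minimal polynomial of zeta_2287 over Q and has degree phi(2287) = 2286. So Q(zeta_2287) is a degree-2286 Galois extension with Galois group (Z/2287Z)^*. (Z/2287Z)^* is cyclic since 2287 is an odd prime power (or 4). Hence Gal(Q(zeta_2287)/Q) ≅ Z/2286Z.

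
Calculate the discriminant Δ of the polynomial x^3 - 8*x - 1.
Δ = 2021

For a depressed cubic x^3 + p x + q the discriminant is Δ = -4 p^3 - 27 q^2 = -4*(-8)^3 - 27*(-1)^2 = 2048 - 27 = 2021.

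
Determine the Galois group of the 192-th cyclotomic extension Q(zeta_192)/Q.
|Gal(Q(zeta_192)/Q)| = phi(192) = 64; group ≅ (Z/192Z)^* ≅ Z/2Z × Z/2Z × Z/16Z

The n-th cyclotomic polynomial Φ_192(x) is the minimal polynomial of zeta_192 over Q and has degree phi(192) = 64. So Q(zeta_192) is a degree-64 Galois extension with Galois group (Z/192Z)^*. By CRT, (Z/192Z)^* ≅ (Z/64Z)^* × (Z/3Z)^*. Each prime-power unit group is (Z/64Z)^* ≅ Z/2Z × Z/16Z; (Z/3Z)^* ≅ Z/2Z. Hence Gal(Q(zeta_192)/Q) ≅ Z/2Z × Z/2Z × Z/16Z.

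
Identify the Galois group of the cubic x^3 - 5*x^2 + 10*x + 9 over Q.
Gal(K/Q) = S_3 (symmetric group of order 6)

Compute the discriminant of x^3 + (-5)*x^2 + (10)*x + (9): Δ = -7287. Since Δ is not a rational square, the Galois group is not contained in A_3; it must be the full S_3 (irreducibility of the cubic rules out anything smaller).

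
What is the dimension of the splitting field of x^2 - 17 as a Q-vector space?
[K:Q] = 2

The polynomial x^2 - 17 is irreducible over Q since 17 is not a perfect square. Its splitting field is Q(sqrt(17)), which has degree 2 over Q.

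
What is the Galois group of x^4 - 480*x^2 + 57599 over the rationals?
Gal(K/Q) = V_4 (Klein four-group, Z/2Z × Z/2Z)

f factors as (x^2 - 239)(x^2 - 241), so the splitting field is K = Q(sqrt(239), sqrt(241)). The elements 239, 241, 57599 are all non-squares in Q, so sqrt(239) and sqrt(241) generate independent quadratic extensions. Thus [K:Q] = 4 and Gal(K/Q) is generated by the two order-2 automorphisms sqrt(239) ↦ -sqrt(239) and sqrt(241) ↦ -sqrt(241), giving V_4.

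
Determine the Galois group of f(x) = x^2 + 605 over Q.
Gal(K/Q) = Z/2Z (cyclic of order 2)

x^2 + 605 is irreducible over Q since -605 is not a rational square. The splitting field Q(sqrt(-605)) has degree 2 over Q, and its unique nontrivial automorphism is sqrt(-605) ↦ -sqrt(-605). Hence Gal(Q(sqrt(-605))/Q) = Z/2Z.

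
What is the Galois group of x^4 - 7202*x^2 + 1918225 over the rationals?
Gal(K/Q) = Z/2Z (cyclic of order 2)

f factors as (x^2 - 6925)(x^2 - 277), so the splitting field is K = Q(sqrt(6925), sqrt(277)). The squarefree part of 6925 is 277 and the squarefree part of 277 is also 277, so sqrt(6925) and sqrt(277) are both rational multiples of sqrt(277). Hence Q(sqrt(6925)) = Q(sqrt(277)) = Q(sqrt(277)), and the splitting field collapses to a single degree-2 extension with Galois group Z/2Z.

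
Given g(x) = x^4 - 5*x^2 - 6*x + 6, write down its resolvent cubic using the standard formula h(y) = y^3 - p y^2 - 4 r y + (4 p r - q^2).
h(y) = y^3 + 5*y^2 - 24*y - 156

Identify coefficients: p = -5, q = -6, r = 6.
Plug into h(y) = y^3 - p y^2 - 4 r y + (4 p r - q^2):
  h(y) = y^3 - (-5) y^2 - 4*(6) y + (4*(-5)*(6) - (-6)^2)
       = y^3 + (5) y^2 + (-24) y + (-156).
Simplifying: h(y) = y^3 + 5*y^2 - 24*y - 156.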